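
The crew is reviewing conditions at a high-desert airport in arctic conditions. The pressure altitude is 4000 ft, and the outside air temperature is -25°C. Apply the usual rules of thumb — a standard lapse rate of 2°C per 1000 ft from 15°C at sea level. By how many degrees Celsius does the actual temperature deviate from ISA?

ISA-32°C

ISA temperature at 4000 ft = 15 − 2 × (4000/1000) = 7°C.
Deviation = OAT − ISA = -25 − 7 = -32°C.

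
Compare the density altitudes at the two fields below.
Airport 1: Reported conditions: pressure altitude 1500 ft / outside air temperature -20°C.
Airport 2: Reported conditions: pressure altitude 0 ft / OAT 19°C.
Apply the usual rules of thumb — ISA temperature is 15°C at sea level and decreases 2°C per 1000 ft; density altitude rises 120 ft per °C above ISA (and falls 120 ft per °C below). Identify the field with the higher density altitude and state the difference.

Airport 2 by 2820 ft

Airport 1: ISA temp = 12°C, deviation -32°C, DA = 1500 + 120 × (-32) = -2340 ft.
Airport 2: ISA temp = 15°C, deviation +4°C, DA = 0 + 120 × 4 = 480 ft.
Airport 2 is higher by 480 − (-2340) = 2820 ft.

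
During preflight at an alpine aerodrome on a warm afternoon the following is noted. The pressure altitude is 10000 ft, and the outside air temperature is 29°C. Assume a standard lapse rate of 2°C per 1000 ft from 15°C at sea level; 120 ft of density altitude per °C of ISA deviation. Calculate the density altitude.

14080 ft

ISA temperature at 10000 ft = 15 − 2 × (10000/1000) = -5°C.
ISA deviation = 29 − (-5) = +34°C.
Density altitude = 10000 + 120 × (34) = 10000 + (+4080) = 14080 ft.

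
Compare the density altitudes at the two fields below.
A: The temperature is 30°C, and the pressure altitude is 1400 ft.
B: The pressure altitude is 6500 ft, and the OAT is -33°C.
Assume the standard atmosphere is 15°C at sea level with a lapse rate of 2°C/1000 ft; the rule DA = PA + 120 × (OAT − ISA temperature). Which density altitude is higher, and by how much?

A: ISA temp = 12.2°C, deviation +17.8°C, DA = 1400 + 120 × 17.8 = 3536 ft.
B: ISA temp = 2°C, deviation -35°C, DA = 6500 + 120 × (-35) = 2300 ft.
A is higher by 3536 − 2300 = 1236 ft.

A by 1236 ft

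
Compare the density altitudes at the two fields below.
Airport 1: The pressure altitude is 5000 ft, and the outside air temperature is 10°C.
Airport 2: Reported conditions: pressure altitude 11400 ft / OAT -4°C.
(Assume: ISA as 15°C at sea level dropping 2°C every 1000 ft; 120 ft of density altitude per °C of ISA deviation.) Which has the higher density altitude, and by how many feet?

Airport 1: ISA temp = 5°C, deviation +5°C, DA = 5000 + 120 × 5 = 5600 ft.
Airport 2: ISA temp = -7.8°C, deviation +3.8°C, DA = 11400 + 120 × 3.8 = 11856 ft.
Airport 2 is higher by 11856 − 5600 = 6256 ft.

Airport 2 by 6256 ft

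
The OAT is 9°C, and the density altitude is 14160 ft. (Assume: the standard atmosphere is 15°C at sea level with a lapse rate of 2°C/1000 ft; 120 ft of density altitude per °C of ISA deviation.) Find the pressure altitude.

12000 ft

DA = PA + 120 × (OAT − (15 − 2·PA/1000)) = PA + 120·OAT − 1800 + 0.24·PA = 1.24·PA + 120·OAT − 1800.
So 1.24·PA = 14160 − 120 × 9 + 1800 = 14880.
PA = 14880 / 1.24 = 12000 ft.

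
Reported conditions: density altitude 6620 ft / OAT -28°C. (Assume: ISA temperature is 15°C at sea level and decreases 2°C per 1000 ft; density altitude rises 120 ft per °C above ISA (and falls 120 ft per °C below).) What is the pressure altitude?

9500 ft

DA = PA + 120 × (OAT − (15 − 2·PA/1000)) = PA + 120·OAT − 1800 + 0.24·PA = 1.24·PA + 120·OAT − 1800.
So 1.24·PA = 6620 − 120 × (-28) + 1800 = 11780.
PA = 11780 / 1.24 = 9500 ft.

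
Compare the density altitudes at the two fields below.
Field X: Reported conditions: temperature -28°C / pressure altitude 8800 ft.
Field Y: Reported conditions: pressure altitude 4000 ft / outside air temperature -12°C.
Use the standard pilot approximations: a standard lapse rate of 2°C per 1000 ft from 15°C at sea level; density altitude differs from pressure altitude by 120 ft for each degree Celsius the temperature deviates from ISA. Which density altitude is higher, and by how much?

Field X by 4032 ft

Field X: ISA temp = -2.6°C, deviation -25.4°C, DA = 8800 + 120 × (-25.4) = 5752 ft.
Field Y: ISA temp = 7°C, deviation -19°C, DA = 4000 + 120 × (-19) = 1720 ft.
Field X is higher by 5752 − 1720 = 4032 ft.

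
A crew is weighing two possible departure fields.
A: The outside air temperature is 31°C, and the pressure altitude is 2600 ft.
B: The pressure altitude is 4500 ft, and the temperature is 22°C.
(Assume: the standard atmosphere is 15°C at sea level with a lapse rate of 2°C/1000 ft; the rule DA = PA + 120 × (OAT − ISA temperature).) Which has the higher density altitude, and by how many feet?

A: ISA temp = 9.8°C, deviation +21.2°C, DA = 2600 + 120 × 21.2 = 5144 ft.
B: ISA temp = 6°C, deviation +16°C, DA = 4500 + 120 × 16 = 6420 ft.
B is higher by 6420 − 5144 = 1276 ft.

B by 1276 ft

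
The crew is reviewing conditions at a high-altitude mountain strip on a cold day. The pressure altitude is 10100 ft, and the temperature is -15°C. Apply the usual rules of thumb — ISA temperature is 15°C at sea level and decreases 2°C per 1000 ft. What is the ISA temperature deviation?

ISA temperature at 10100 ft = 15 − 2 × (10100/1000) = -5.2°C.
Deviation = OAT − ISA = -15 − (-5.2) = -9.8°C.

ISA-9.8°C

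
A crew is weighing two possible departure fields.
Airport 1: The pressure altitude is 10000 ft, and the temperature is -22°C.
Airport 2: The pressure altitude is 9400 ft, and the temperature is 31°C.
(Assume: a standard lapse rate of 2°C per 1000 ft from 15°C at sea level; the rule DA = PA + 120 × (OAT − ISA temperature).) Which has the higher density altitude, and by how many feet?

Airport 1: ISA temp = -5°C, deviation -17°C, DA = 10000 + 120 × (-17) = 7960 ft.
Airport 2: ISA temp = -3.8°C, deviation +34.8°C, DA = 9400 + 120 × 34.8 = 13576 ft.
Airport 2 is higher by 13576 − 7960 = 5616 ft.

Airport 2 by 5616 ft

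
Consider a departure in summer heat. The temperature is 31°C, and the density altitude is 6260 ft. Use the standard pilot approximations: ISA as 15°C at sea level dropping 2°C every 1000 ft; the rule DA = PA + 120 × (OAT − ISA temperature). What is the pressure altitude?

DA = PA + 120 × (OAT − (15 − 2·PA/1000)) = PA + 120·OAT − 1800 + 0.24·PA = 1.24·PA + 120·OAT − 1800.
So 1.24·PA = 6260 − 120 × 31 + 1800 = 4340.
PA = 4340 / 1.24 = 3500 ft.

3500 ft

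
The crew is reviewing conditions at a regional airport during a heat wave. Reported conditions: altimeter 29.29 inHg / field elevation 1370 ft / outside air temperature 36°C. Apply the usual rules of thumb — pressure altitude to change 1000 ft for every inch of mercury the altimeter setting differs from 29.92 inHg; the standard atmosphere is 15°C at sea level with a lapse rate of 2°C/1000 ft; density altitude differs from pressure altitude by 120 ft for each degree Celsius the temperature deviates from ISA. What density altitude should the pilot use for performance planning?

5000 ft

Pressure altitude = 1370 + (29.92 − 29.29) × 1000 = 1370 + (+630) = 2000 ft.
ISA temperature at 2000 ft = 15 − 2 × (2000/1000) = 11°C.
ISA deviation = 36 − 11 = +25°C.
Density altitude = 2000 + 120 × (25) = 5000 ft.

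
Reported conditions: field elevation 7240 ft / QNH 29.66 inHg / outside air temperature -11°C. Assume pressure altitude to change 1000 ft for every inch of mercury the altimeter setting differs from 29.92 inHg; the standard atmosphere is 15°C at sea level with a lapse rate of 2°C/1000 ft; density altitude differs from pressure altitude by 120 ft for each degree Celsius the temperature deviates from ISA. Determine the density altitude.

6180 ft

Pressure altitude = 7240 + (29.92 − 29.66) × 1000 = 7240 + (+260) = 7500 ft.
ISA temperature at 7500 ft = 15 − 2 × (7500/1000) = 0°C.
ISA deviation = -11 − 0 = -11°C.
Density altitude = 7500 + 120 × (-11) = 6180 ft.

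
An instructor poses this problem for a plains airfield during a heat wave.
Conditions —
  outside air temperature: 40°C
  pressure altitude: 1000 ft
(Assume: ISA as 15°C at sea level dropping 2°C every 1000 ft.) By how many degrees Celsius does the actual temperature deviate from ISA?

ISA temperature at 1000 ft = 15 − 2 × (1000/1000) = 13°C.
Deviation = OAT − ISA = 40 − 13 = +27°C.

ISA+27°C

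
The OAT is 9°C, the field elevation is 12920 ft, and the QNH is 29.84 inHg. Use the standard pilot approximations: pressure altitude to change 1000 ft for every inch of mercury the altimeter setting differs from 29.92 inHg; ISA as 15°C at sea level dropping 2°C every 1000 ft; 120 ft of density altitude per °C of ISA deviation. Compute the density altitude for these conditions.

15400 ft

Pressure altitude = 12920 + (29.92 − 29.84) × 1000 = 12920 + (+80) = 13000 ft.
ISA temperature at 13000 ft = 15 − 2 × (13000/1000) = -11°C.
ISA deviation = 9 − (-11) = +20°C.
Density altitude = 13000 + 120 × (20) = 15400 ft.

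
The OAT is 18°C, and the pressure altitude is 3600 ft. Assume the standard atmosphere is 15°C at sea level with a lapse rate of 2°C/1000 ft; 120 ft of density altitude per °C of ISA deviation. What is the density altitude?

ISA temperature at 3600 ft = 15 − 2 × (3600/1000) = 7.8°C.
ISA deviation = 18 − 7.8 = +10.2°C.
Density altitude = 3600 + 120 × (10.2) = 3600 + (+1224) = 4824 ft.

4824 ft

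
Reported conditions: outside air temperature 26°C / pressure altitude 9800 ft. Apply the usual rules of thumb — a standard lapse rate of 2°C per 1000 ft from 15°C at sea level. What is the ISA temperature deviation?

ISA+30.6°C

ISA temperature at 9800 ft = 15 − 2 × (9800/1000) = -4.6°C.
Deviation = OAT − ISA = 26 − (-4.6) = +30.6°C.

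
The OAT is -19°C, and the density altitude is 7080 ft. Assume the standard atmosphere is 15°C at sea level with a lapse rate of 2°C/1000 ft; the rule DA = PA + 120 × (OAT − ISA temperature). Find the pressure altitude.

9000 ft

DA = PA + 120 × (OAT − (15 − 2·PA/1000)) = PA + 120·OAT − 1800 + 0.24·PA = 1.24·PA + 120·OAT − 1800.
So 1.24·PA = 7080 − 120 × (-19) + 1800 = 11160.
PA = 11160 / 1.24 = 9000 ft.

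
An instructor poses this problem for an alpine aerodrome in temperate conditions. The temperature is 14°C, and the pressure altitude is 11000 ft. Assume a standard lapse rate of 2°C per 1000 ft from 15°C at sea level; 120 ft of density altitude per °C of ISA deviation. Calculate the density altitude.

ISA temperature at 11000 ft = 15 − 2 × (11000/1000) = -7°C.
ISA deviation = 14 − (-7) = +21°C.
Density altitude = 11000 + 120 × (21) = 11000 + (+2520) = 13520 ft.

13520 ft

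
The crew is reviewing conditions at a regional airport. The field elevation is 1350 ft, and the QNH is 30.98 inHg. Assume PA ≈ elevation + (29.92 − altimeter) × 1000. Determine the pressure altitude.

Pressure correction = (29.92 − 30.98) × 1000 = -1060 ft.
Pressure altitude = 1350 + (-1060) = 290 ft.

290 ft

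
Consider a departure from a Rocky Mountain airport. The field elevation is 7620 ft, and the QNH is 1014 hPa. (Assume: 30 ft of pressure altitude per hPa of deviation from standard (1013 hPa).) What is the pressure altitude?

Pressure correction = (1013 − 1014) × 30 = -30 ft.
Pressure altitude = 7620 + (-30) = 7590 ft.

7590 ft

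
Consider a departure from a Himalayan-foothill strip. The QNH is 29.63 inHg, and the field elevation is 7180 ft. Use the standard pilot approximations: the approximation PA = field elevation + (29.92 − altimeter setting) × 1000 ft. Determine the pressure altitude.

7470 ft

Pressure correction = (29.92 − 29.63) × 1000 = +290 ft.
Pressure altitude = 7180 + (+290) = 7470 ft.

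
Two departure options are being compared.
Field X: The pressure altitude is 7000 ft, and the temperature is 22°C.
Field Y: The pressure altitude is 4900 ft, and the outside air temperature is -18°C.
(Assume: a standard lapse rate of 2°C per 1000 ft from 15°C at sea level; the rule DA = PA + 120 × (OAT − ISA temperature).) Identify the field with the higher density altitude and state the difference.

Field X: ISA temp = 1°C, deviation +21°C, DA = 7000 + 120 × 21 = 9520 ft.
Field Y: ISA temp = 5.2°C, deviation -23.2°C, DA = 4900 + 120 × (-23.2) = 2116 ft.
Field X is higher by 9520 − 2116 = 7404 ft.

Field X by 7404 ft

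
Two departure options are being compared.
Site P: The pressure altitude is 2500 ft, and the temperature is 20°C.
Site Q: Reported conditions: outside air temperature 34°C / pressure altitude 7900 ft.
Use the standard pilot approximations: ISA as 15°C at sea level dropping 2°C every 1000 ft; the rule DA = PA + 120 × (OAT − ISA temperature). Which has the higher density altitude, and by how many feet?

Site P: ISA temp = 10°C, deviation +10°C, DA = 2500 + 120 × 10 = 3700 ft.
Site Q: ISA temp = -0.8°C, deviation +34.8°C, DA = 7900 + 120 × 34.8 = 12076 ft.
Site Q is higher by 12076 − 3700 = 8376 ft.

Site Q by 8376 ft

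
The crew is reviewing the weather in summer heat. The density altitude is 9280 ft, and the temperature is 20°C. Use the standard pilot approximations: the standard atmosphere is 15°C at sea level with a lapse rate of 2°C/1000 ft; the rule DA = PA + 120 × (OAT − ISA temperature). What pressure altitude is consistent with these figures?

DA = PA + 120 × (OAT − (15 − 2·PA/1000)) = PA + 120·OAT − 1800 + 0.24·PA = 1.24·PA + 120·OAT − 1800.
So 1.24·PA = 9280 − 120 × 20 + 1800 = 8680.
PA = 8680 / 1.24 = 7000 ft.

7000 ft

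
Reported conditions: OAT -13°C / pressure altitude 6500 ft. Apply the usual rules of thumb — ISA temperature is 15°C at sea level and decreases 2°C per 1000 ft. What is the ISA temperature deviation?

ISA temperature at 6500 ft = 15 − 2 × (6500/1000) = 2°C.
Deviation = OAT − ISA = -13 − 2 = -15°C.

ISA-15°C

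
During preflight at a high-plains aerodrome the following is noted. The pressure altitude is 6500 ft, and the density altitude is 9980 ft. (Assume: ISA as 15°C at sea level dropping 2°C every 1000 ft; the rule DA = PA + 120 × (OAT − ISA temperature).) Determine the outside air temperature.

31°C

Density altitude − pressure altitude = 9980 − 6500 = +3480 ft.
At 120 ft/°C that is an ISA deviation of 3480/120 = +29°C.
ISA temperature at 6500 ft = 15 − 2 × (6500/1000) = 2°C.
OAT = ISA + deviation = 2 + (+29) = 31°C.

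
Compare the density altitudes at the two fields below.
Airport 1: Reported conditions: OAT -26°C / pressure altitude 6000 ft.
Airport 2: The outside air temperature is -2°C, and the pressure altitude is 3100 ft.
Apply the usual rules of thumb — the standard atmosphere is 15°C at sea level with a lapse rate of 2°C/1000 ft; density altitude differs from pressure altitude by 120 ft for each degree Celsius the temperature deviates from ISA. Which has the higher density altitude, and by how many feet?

Airport 1: ISA temp = 3°C, deviation -29°C, DA = 6000 + 120 × (-29) = 2520 ft.
Airport 2: ISA temp = 8.8°C, deviation -10.8°C, DA = 3100 + 120 × (-10.8) = 1804 ft.
Airport 1 is higher by 2520 − 1804 = 716 ft.

Airport 1 by 716 ft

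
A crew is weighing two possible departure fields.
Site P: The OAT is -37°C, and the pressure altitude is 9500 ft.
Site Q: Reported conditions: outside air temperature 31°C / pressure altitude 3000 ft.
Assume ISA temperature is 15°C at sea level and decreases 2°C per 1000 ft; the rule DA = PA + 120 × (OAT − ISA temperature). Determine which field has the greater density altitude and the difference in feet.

Site P: ISA temp = -4°C, deviation -33°C, DA = 9500 + 120 × (-33) = 5540 ft.
Site Q: ISA temp = 9°C, deviation +22°C, DA = 3000 + 120 × 22 = 5640 ft.
Site Q is higher by 5640 − 5540 = 100 ft.

Site Q by 100 ft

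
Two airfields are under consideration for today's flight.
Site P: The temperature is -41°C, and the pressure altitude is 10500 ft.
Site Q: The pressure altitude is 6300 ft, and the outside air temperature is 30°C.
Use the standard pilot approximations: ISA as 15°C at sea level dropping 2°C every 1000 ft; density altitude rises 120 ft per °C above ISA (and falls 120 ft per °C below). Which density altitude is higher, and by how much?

Site P: ISA temp = -6°C, deviation -35°C, DA = 10500 + 120 × (-35) = 6300 ft.
Site Q: ISA temp = 2.4°C, deviation +27.6°C, DA = 6300 + 120 × 27.6 = 9612 ft.
Site Q is higher by 9612 − 6300 = 3312 ft.

Site Q by 3312 ft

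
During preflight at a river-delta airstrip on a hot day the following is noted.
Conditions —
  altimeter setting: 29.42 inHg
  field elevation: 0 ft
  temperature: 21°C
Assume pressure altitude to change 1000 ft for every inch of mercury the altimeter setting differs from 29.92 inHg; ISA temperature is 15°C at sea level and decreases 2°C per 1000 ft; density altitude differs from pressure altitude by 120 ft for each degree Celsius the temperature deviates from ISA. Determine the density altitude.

1340 ft

Pressure altitude = 0 + (29.92 − 29.42) × 1000 = 0 + (+500) = 500 ft.
ISA temperature at 500 ft = 15 − 2 × (500/1000) = 14°C.
ISA deviation = 21 − 14 = +7°C.
Density altitude = 500 + 120 × (7) = 1340 ft.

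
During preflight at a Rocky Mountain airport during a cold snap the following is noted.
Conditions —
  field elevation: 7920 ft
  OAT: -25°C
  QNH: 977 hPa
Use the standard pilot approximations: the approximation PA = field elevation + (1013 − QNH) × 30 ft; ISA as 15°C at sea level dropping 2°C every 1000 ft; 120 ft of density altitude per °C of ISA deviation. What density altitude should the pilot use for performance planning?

Pressure altitude = 7920 + (1013 − 977) × 30 = 7920 + (+1080) = 9000 ft.
ISA temperature at 9000 ft = 15 − 2 × (9000/1000) = -3°C.
ISA deviation = -25 − (-3) = -22°C.
Density altitude = 9000 + 120 × (-22) = 6360 ft.

6360 ft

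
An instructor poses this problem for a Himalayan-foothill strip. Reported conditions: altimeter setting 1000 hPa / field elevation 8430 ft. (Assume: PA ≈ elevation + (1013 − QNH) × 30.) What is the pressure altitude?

8820 ft

Pressure correction = (1013 − 1000) × 30 = +390 ft.
Pressure altitude = 8430 + (+390) = 8820 ft.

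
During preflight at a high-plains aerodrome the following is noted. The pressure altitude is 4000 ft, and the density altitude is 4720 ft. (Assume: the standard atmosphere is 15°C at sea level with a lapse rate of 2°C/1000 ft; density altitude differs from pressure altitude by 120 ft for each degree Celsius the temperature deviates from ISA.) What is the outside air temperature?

13°C

Density altitude − pressure altitude = 4720 − 4000 = +720 ft.
At 120 ft/°C that is an ISA deviation of 720/120 = +6°C.
ISA temperature at 4000 ft = 15 − 2 × (4000/1000) = 7°C.
OAT = ISA + deviation = 7 + (+6) = 13°C.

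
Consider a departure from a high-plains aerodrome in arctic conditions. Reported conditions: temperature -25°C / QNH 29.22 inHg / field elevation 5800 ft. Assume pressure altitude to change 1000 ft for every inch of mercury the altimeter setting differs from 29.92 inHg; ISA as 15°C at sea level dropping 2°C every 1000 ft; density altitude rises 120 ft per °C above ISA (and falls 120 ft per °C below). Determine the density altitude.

Pressure altitude = 5800 + (29.92 − 29.22) × 1000 = 5800 + (+700) = 6500 ft.
ISA temperature at 6500 ft = 15 − 2 × (6500/1000) = 2°C.
ISA deviation = -25 − 2 = -27°C.
Density altitude = 6500 + 120 × (-27) = 3260 ft.

3260 ft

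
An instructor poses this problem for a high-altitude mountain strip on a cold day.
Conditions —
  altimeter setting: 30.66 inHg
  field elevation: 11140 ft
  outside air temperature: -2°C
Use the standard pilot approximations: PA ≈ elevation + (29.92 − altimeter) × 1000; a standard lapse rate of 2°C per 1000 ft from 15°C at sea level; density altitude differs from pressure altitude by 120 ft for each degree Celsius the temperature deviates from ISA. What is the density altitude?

10856 ft

Pressure altitude = 11140 + (29.92 − 30.66) × 1000 = 11140 + (-740) = 10400 ft.
ISA temperature at 10400 ft = 15 − 2 × (10400/1000) = -5.8°C.
ISA deviation = -2 − (-5.8) = +3.8°C.
Density altitude = 10400 + 120 × (3.8) = 10856 ft.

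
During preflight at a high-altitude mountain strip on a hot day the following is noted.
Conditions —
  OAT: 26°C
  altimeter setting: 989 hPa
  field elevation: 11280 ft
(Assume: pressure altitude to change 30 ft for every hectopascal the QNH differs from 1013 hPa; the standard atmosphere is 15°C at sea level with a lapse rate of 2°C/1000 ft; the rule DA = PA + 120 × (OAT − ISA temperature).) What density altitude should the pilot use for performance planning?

16200 ft

Pressure altitude = 11280 + (1013 − 989) × 30 = 11280 + (+720) = 12000 ft.
ISA temperature at 12000 ft = 15 − 2 × (12000/1000) = -9°C.
ISA deviation = 26 − (-9) = +35°C.
Density altitude = 12000 + 120 × (35) = 16200 ft.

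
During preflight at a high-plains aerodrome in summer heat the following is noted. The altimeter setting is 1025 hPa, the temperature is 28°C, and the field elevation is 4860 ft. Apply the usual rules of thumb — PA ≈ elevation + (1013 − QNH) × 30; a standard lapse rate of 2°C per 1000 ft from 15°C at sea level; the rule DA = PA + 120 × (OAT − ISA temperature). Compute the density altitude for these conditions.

Pressure altitude = 4860 + (1013 − 1025) × 30 = 4860 + (-360) = 4500 ft.
ISA temperature at 4500 ft = 15 − 2 × (4500/1000) = 6°C.
ISA deviation = 28 − 6 = +22°C.
Density altitude = 4500 + 120 × (22) = 7140 ft.

7140 ft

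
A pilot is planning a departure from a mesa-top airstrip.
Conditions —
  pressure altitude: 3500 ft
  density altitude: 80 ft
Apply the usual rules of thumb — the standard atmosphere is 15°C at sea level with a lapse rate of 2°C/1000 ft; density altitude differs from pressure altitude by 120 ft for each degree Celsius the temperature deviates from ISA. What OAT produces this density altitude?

-20.5°C

Density altitude − pressure altitude = 80 − 3500 = -3420 ft.
At 120 ft/°C that is an ISA deviation of -3420/120 = -28.5°C.
ISA temperature at 3500 ft = 15 − 2 × (3500/1000) = 8°C.
OAT = ISA + deviation = 8 + (-28.5) = -20.5°C.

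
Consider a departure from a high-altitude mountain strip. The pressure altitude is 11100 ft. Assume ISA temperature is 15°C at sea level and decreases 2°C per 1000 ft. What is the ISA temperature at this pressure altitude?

-7.2°C

ISA temperature = 15 − 2 × (11100/1000) = 15 − 22.2 = -7.2°C.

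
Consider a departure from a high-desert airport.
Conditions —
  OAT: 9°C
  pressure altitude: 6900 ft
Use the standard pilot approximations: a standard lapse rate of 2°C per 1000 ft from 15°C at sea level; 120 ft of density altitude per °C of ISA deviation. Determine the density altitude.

7836 ft

ISA temperature at 6900 ft = 15 − 2 × (6900/1000) = 1.2°C.
ISA deviation = 9 − 1.2 = +7.8°C.
Density altitude = 6900 + 120 × (7.8) = 6900 + (+936) = 7836 ft.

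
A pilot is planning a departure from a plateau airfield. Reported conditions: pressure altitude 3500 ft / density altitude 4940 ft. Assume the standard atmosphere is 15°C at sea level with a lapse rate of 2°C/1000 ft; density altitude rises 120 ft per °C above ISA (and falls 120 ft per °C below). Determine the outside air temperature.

Density altitude − pressure altitude = 4940 − 3500 = +1440 ft.
At 120 ft/°C that is an ISA deviation of 1440/120 = +12°C.
ISA temperature at 3500 ft = 15 − 2 × (3500/1000) = 8°C.
OAT = ISA + deviation = 8 + (+12) = 20°C.

20°C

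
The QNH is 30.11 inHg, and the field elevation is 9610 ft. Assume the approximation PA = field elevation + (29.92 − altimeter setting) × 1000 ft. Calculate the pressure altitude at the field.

Pressure correction = (29.92 − 30.11) × 1000 = -190 ft.
Pressure altitude = 9610 + (-190) = 9420 ft.

9420 ft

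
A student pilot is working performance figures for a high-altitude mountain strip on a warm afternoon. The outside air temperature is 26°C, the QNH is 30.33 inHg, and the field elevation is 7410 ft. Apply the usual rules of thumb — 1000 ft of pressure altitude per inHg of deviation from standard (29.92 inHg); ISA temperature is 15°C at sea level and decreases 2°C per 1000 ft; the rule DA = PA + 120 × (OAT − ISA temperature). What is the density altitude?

10000 ft

Pressure altitude = 7410 + (29.92 − 30.33) × 1000 = 7410 + (-410) = 7000 ft.
ISA temperature at 7000 ft = 15 − 2 × (7000/1000) = 1°C.
ISA deviation = 26 − 1 = +25°C.
Density altitude = 7000 + 120 × (25) = 10000 ft.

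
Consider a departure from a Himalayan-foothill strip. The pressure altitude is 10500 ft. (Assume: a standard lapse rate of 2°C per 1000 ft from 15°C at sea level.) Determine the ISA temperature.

-6°C

ISA temperature = 15 − 2 × (10500/1000) = 15 − 21 = -6°C.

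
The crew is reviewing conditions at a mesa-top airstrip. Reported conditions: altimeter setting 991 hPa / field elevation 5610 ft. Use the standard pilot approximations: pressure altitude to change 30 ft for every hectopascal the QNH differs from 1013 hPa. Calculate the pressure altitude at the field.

Pressure correction = (1013 − 991) × 30 = +660 ft.
Pressure altitude = 5610 + (+660) = 6270 ft.

6270 ft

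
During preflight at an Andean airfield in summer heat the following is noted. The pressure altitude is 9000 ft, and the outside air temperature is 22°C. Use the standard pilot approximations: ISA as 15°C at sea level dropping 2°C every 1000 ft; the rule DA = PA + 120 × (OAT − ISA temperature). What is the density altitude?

12000 ft

ISA temperature at 9000 ft = 15 − 2 × (9000/1000) = -3°C.
ISA deviation = 22 − (-3) = +25°C.
Density altitude = 9000 + 120 × (25) = 9000 + (+3000) = 12000 ft.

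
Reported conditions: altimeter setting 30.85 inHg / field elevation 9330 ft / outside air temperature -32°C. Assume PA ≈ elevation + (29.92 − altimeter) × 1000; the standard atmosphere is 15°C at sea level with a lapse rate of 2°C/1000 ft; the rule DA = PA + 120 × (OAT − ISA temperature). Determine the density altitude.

4776 ft

Pressure altitude = 9330 + (29.92 − 30.85) × 1000 = 9330 + (-930) = 8400 ft.
ISA temperature at 8400 ft = 15 − 2 × (8400/1000) = -1.8°C.
ISA deviation = -32 − (-1.8) = -30.2°C.
Density altitude = 8400 + 120 × (-30.2) = 4776 ft.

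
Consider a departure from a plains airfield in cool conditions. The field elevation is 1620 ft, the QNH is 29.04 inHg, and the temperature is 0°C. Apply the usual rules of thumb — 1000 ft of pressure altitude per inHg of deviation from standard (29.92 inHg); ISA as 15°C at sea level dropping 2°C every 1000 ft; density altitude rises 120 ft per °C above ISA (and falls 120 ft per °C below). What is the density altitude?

Pressure altitude = 1620 + (29.92 − 29.04) × 1000 = 1620 + (+880) = 2500 ft.
ISA temperature at 2500 ft = 15 − 2 × (2500/1000) = 10°C.
ISA deviation = 0 − 10 = -10°C.
Density altitude = 2500 + 120 × (-10) = 1300 ft.

1300 ft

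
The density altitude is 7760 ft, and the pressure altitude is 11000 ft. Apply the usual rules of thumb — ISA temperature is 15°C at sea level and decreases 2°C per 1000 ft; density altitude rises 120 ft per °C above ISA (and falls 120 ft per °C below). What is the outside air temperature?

-34°C

Density altitude − pressure altitude = 7760 − 11000 = -3240 ft.
At 120 ft/°C that is an ISA deviation of -3240/120 = -27°C.
ISA temperature at 11000 ft = 15 − 2 × (11000/1000) = -7°C.
OAT = ISA + deviation = -7 + (-27) = -34°C.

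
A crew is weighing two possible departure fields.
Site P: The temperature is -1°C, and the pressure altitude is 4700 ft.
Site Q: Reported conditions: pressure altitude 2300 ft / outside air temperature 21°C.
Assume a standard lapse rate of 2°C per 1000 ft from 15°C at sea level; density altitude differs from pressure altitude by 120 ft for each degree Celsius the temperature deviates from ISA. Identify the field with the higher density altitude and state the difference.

Site P: ISA temp = 5.6°C, deviation -6.6°C, DA = 4700 + 120 × (-6.6) = 3908 ft.
Site Q: ISA temp = 10.4°C, deviation +10.6°C, DA = 2300 + 120 × 10.6 = 3572 ft.
Site P is higher by 3908 − 3572 = 336 ft.

Site P by 336 ft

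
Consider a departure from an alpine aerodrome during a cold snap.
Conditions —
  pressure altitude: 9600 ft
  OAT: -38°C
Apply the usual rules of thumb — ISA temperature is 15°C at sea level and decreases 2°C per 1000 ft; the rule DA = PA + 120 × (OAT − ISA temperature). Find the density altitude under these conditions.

5544 ft

ISA temperature at 9600 ft = 15 − 2 × (9600/1000) = -4.2°C.
ISA deviation = -38 − (-4.2) = -33.8°C.
Density altitude = 9600 + 120 × (-33.8) = 9600 + (-4056) = 5544 ft.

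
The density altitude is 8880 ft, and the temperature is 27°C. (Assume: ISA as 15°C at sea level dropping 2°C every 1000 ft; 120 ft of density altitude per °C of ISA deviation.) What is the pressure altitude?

6000 ft

DA = PA + 120 × (OAT − (15 − 2·PA/1000)) = PA + 120·OAT − 1800 + 0.24·PA = 1.24·PA + 120·OAT − 1800.
So 1.24·PA = 8880 − 120 × 27 + 1800 = 7440.
PA = 7440 / 1.24 = 6000 ft.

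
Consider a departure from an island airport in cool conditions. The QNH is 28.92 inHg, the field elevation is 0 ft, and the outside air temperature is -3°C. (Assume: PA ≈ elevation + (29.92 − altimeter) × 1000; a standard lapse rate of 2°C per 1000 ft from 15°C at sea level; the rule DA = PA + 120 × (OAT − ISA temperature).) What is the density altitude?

Pressure altitude = 0 + (29.92 − 28.92) × 1000 = 0 + (+1000) = 1000 ft.
ISA temperature at 1000 ft = 15 − 2 × (1000/1000) = 13°C.
ISA deviation = -3 − 13 = -16°C.
Density altitude = 1000 + 120 × (-16) = -920 ft.

-920 ft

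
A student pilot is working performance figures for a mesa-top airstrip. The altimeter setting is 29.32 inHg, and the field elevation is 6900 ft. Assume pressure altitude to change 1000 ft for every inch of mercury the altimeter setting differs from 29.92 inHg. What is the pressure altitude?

Pressure correction = (29.92 − 29.32) × 1000 = +600 ft.
Pressure altitude = 6900 + (+600) = 7500 ft.

7500 ft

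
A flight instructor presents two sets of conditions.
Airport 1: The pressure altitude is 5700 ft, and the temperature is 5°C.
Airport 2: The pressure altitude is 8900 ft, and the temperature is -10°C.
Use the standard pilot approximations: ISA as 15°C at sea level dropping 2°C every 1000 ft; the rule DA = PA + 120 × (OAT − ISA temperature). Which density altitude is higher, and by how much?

Airport 2 by 2168 ft

Airport 1: ISA temp = 3.6°C, deviation +1.4°C, DA = 5700 + 120 × 1.4 = 5868 ft.
Airport 2: ISA temp = -2.8°C, deviation -7.2°C, DA = 8900 + 120 × (-7.2) = 8036 ft.
Airport 2 is higher by 8036 − 5868 = 2168 ft.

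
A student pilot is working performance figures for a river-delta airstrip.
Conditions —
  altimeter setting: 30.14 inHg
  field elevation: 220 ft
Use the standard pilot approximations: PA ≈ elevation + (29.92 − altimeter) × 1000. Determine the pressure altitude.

Pressure correction = (29.92 − 30.14) × 1000 = -220 ft.
Pressure altitude = 220 + (-220) = 0 ft.

0 ft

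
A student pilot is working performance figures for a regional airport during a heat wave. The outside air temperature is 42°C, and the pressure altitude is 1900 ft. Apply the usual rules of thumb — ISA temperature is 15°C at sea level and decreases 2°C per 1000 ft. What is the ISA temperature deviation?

ISA+30.8°C

ISA temperature at 1900 ft = 15 − 2 × (1900/1000) = 11.2°C.
Deviation = OAT − ISA = 42 − 11.2 = +30.8°C.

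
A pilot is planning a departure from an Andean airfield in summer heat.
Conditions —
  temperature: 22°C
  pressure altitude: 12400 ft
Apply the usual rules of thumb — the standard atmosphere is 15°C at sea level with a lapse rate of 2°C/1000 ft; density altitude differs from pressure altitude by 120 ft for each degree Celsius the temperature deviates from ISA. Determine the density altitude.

16216 ft

ISA temperature at 12400 ft = 15 − 2 × (12400/1000) = -9.8°C.
ISA deviation = 22 − (-9.8) = +31.8°C.
Density altitude = 12400 + 120 × (31.8) = 12400 + (+3816) = 16216 ft.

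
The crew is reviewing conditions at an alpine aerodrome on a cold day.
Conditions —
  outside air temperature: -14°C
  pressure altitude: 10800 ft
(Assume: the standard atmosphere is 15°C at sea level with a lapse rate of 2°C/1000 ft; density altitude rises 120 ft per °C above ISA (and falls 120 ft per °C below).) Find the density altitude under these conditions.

9912 ft

ISA temperature at 10800 ft = 15 − 2 × (10800/1000) = -6.6°C.
ISA deviation = -14 − (-6.6) = -7.4°C.
Density altitude = 10800 + 120 × (-7.4) = 10800 + (-888) = 9912 ft.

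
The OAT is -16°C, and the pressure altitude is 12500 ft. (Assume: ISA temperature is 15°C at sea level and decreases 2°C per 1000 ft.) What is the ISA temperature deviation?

ISA temperature at 12500 ft = 15 − 2 × (12500/1000) = -10°C.
Deviation = OAT − ISA = -16 − (-10) = -6°C.

ISA-6°C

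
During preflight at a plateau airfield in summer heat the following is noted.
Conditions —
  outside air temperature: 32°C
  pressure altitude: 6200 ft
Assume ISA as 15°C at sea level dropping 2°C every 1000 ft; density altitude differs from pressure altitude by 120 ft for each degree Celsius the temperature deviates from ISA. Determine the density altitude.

9728 ft

ISA temperature at 6200 ft = 15 − 2 × (6200/1000) = 2.6°C.
ISA deviation = 32 − 2.6 = +29.4°C.
Density altitude = 6200 + 120 × (29.4) = 6200 + (+3528) = 9728 ft.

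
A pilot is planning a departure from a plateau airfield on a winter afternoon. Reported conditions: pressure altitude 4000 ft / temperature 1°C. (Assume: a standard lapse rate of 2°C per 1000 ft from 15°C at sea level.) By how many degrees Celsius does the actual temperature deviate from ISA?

ISA-6°C

ISA temperature at 4000 ft = 15 − 2 × (4000/1000) = 7°C.
Deviation = OAT − ISA = 1 − 7 = -6°C.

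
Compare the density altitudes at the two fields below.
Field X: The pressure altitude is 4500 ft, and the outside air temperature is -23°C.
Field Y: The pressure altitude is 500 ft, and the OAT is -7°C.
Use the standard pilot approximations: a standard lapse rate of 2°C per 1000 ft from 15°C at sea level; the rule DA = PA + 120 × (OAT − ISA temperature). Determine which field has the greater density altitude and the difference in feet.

Field X by 3040 ft

Field X: ISA temp = 6°C, deviation -29°C, DA = 4500 + 120 × (-29) = 1020 ft.
Field Y: ISA temp = 14°C, deviation -21°C, DA = 500 + 120 × (-21) = -2020 ft.
Field X is higher by 1020 − (-2020) = 3040 ft.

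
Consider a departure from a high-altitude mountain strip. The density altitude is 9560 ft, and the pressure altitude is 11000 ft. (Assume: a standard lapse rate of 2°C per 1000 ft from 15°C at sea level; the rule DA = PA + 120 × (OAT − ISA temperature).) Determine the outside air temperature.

Density altitude − pressure altitude = 9560 − 11000 = -1440 ft.
At 120 ft/°C that is an ISA deviation of -1440/120 = -12°C.
ISA temperature at 11000 ft = 15 − 2 × (11000/1000) = -7°C.
OAT = ISA + deviation = -7 + (-12) = -19°C.

-19°C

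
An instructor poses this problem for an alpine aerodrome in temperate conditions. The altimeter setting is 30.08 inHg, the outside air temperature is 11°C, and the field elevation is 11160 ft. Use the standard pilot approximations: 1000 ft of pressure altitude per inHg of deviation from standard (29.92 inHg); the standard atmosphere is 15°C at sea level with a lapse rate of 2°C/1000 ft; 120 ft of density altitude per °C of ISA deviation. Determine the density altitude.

Pressure altitude = 11160 + (29.92 − 30.08) × 1000 = 11160 + (-160) = 11000 ft.
ISA temperature at 11000 ft = 15 − 2 × (11000/1000) = -7°C.
ISA deviation = 11 − (-7) = +18°C.
Density altitude = 11000 + 120 × (18) = 13160 ft.

13160 ft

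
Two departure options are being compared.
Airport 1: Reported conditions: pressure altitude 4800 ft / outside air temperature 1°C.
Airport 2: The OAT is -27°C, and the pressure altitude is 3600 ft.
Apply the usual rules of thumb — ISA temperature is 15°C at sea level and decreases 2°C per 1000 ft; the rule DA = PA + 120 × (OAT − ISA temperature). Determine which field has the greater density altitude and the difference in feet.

Airport 1 by 4848 ft

Airport 1: ISA temp = 5.4°C, deviation -4.4°C, DA = 4800 + 120 × (-4.4) = 4272 ft.
Airport 2: ISA temp = 7.8°C, deviation -34.8°C, DA = 3600 + 120 × (-34.8) = -576 ft.
Airport 1 is higher by 4272 − (-576) = 4848 ft.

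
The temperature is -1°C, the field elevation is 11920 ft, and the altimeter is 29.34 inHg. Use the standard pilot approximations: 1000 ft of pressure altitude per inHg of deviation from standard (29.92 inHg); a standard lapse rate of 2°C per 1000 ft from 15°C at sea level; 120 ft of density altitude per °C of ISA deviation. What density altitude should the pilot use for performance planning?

13580 ft

Pressure altitude = 11920 + (29.92 − 29.34) × 1000 = 11920 + (+580) = 12500 ft.
ISA temperature at 12500 ft = 15 − 2 × (12500/1000) = -10°C.
ISA deviation = -1 − (-10) = +9°C.
Density altitude = 12500 + 120 × (9) = 13580 ft.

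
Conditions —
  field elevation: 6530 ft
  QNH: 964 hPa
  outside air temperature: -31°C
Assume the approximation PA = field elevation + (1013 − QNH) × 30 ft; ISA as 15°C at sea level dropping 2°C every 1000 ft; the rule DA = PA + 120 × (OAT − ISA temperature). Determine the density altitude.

Pressure altitude = 6530 + (1013 − 964) × 30 = 6530 + (+1470) = 8000 ft.
ISA temperature at 8000 ft = 15 − 2 × (8000/1000) = -1°C.
ISA deviation = -31 − (-1) = -30°C.
Density altitude = 8000 + 120 × (-30) = 4400 ft.

4400 ft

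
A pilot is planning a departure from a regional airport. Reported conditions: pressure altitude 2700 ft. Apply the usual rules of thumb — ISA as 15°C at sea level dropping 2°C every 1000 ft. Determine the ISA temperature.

ISA temperature = 15 − 2 × (2700/1000) = 15 − 5.4 = 9.6°C.

9.6°C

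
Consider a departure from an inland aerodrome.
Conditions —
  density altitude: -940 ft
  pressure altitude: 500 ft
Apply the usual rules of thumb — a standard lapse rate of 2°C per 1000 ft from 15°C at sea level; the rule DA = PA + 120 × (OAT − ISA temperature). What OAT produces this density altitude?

2°C

Density altitude − pressure altitude = -940 − 500 = -1440 ft.
At 120 ft/°C that is an ISA deviation of -1440/120 = -12°C.
ISA temperature at 500 ft = 15 − 2 × (500/1000) = 14°C.
OAT = ISA + deviation = 14 + (-12) = 2°C.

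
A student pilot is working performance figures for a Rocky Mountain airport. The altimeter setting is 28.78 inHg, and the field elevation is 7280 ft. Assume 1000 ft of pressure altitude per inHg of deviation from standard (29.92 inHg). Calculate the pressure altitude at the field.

8420 ft

Pressure correction = (29.92 − 28.78) × 1000 = +1140 ft.
Pressure altitude = 7280 + (+1140) = 8420 ft.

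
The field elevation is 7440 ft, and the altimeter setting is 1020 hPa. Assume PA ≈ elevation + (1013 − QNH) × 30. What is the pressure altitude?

7230 ft

Pressure correction = (1013 − 1020) × 30 = -210 ft.
Pressure altitude = 7440 + (-210) = 7230 ft.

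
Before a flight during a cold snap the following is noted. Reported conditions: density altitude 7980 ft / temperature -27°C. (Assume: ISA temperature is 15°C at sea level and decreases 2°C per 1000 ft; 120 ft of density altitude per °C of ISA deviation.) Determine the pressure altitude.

10500 ft

DA = PA + 120 × (OAT − (15 − 2·PA/1000)) = PA + 120·OAT − 1800 + 0.24·PA = 1.24·PA + 120·OAT − 1800.
So 1.24·PA = 7980 − 120 × (-27) + 1800 = 13020.
PA = 13020 / 1.24 = 10500 ft.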